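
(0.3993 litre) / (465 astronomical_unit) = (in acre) 1.418e-21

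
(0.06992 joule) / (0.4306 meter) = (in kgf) 0.01656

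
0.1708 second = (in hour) 4.744e-05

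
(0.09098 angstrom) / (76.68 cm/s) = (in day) 1.373e-16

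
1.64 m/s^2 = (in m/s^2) 1.64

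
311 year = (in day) 1.135e+05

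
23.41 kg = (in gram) 2.341e+04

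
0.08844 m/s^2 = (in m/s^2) 0.08844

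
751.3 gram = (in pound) 1.656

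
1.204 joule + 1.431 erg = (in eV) 7.515e+18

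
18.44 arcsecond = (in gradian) 0.005691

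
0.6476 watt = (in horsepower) 0.0008684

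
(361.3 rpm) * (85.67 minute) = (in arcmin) 6.686e+08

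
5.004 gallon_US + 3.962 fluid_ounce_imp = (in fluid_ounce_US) 644.3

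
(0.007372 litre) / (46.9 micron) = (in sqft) 1.692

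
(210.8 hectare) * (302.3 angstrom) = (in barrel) 0.4008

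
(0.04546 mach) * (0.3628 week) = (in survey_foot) 1.114e+07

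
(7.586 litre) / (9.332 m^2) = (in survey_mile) 5.051e-07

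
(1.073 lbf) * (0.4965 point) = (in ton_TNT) 1.998e-13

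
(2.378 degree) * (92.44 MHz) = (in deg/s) 2.198e+08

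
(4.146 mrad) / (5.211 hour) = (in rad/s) 2.21e-07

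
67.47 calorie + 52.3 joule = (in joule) 334.6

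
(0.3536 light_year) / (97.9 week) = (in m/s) 5.65e+07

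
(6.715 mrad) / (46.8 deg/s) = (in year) 2.607e-10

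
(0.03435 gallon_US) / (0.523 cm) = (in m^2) 0.02486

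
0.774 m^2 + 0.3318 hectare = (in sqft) 3.572e+04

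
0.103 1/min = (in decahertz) 0.0001717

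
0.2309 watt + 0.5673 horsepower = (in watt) 423.3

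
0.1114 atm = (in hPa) 112.9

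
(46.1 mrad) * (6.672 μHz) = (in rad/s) 3.076e-07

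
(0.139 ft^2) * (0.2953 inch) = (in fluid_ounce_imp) 3.409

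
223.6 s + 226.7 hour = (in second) 8.163e+05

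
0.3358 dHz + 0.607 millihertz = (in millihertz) 34.19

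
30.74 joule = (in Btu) 0.02914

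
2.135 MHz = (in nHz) 2.135e+15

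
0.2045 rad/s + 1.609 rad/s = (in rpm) 17.32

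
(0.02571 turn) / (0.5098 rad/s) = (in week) 5.239e-07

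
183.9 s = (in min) 3.065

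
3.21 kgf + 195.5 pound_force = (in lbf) 202.6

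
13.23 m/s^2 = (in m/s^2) 13.23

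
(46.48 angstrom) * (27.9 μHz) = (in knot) 2.521e-13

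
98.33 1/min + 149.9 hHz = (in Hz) 1.499e+04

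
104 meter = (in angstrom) 1.04e+12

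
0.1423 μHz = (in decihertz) 1.423e-06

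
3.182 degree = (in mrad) 55.54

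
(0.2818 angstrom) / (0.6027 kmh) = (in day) 1.948e-15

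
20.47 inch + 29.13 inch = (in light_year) 1.332e-16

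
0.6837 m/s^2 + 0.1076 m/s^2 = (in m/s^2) 0.7913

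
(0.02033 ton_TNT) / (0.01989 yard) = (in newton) 4.677e+09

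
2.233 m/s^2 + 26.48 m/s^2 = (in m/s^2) 28.71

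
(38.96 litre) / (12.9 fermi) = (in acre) 7.463e+08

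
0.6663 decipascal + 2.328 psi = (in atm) 0.1584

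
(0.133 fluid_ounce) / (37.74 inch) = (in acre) 1.014e-09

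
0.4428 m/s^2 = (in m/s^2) 0.4428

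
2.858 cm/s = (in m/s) 0.02858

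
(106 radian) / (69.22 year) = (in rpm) 4.637e-07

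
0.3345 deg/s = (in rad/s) 0.005838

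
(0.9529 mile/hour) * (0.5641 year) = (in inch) 2.983e+08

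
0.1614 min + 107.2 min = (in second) 6442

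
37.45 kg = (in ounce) 1321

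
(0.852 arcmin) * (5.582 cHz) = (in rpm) 0.0001321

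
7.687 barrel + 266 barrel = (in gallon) 1.149e+04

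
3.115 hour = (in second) 1.121e+04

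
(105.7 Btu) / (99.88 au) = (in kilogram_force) 7.611e-10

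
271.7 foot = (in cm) 8281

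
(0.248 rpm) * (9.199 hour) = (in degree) 4.928e+04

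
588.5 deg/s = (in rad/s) 10.27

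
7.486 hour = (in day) 0.3119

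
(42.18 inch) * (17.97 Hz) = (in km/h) 69.31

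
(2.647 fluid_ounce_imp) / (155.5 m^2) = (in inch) 1.904e-05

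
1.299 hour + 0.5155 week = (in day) 3.663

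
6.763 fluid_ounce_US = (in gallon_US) 0.05284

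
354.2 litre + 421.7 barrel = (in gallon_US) 1.78e+04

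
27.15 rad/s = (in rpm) 259.3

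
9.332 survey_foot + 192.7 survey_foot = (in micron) 6.158e+07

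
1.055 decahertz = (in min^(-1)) 633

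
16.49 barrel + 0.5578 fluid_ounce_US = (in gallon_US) 692.6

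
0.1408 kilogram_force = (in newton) 1.381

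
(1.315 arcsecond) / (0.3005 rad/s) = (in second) 2.122e-05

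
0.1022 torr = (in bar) 0.0001363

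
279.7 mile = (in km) 450.1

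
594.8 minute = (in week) 0.05901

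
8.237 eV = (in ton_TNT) 3.154e-28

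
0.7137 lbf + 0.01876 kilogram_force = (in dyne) 3.359e+05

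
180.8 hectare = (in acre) 446.8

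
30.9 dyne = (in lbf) 6.947e-05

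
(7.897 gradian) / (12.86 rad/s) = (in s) 0.009646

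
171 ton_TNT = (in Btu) 6.781e+08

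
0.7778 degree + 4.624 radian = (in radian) 4.638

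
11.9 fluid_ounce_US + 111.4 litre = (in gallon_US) 29.52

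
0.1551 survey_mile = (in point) 7.076e+05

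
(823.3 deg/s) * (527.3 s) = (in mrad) 7.577e+06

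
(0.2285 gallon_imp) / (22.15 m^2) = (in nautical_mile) 2.532e-08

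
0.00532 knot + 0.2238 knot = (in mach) 0.0003462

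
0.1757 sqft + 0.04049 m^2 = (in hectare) 5.681e-06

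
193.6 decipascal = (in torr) 0.1452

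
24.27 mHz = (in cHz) 2.427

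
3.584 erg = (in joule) 3.584e-07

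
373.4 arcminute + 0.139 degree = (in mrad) 111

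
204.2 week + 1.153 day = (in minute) 2.06e+06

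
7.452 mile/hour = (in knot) 6.476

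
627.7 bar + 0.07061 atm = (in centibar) 6.278e+04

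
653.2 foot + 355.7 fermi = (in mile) 0.1237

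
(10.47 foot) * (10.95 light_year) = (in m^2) 3.306e+17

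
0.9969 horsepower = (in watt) 743.4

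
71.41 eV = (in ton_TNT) 2.734e-27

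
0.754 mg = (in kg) 7.54e-07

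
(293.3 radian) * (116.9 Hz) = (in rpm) 3.274e+05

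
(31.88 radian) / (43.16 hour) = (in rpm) 0.001959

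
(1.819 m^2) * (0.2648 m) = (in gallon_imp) 106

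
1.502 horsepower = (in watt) 1120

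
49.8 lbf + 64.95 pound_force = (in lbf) 114.8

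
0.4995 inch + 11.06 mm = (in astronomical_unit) 1.587e-13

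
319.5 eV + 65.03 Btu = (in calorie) 1.64e+04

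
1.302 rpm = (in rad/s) 0.1363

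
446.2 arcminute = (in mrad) 129.8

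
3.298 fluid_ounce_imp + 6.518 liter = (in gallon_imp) 1.454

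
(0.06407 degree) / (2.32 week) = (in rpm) 7.61e-09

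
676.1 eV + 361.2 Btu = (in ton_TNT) 9.108e-05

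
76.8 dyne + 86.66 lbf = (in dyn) 3.855e+07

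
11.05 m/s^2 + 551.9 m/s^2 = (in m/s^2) 562.9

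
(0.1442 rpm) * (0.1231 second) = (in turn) 0.0002959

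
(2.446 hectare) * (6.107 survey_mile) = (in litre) 2.404e+11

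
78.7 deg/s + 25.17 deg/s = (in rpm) 17.31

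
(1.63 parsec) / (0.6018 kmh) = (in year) 9.541e+09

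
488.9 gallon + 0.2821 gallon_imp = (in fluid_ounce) 6.262e+04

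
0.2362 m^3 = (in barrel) 1.486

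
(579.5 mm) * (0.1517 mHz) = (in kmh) 0.0003165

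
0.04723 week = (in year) 0.0009058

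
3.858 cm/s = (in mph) 0.0863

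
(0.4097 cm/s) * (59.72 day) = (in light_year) 2.234e-12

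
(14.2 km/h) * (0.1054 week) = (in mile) 156.2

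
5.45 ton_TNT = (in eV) 1.423e+29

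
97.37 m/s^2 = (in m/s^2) 97.37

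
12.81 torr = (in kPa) 1.708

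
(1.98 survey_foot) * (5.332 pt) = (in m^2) 0.001135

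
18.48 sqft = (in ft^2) 18.48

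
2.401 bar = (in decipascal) 2.401e+06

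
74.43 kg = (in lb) 164.1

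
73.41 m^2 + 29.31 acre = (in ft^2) 1.278e+06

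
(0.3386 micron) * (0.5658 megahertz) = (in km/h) 0.6897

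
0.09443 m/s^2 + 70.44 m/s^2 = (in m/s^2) 70.53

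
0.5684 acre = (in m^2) 2300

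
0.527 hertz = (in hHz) 0.00527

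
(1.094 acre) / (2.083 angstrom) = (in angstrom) 2.125e+23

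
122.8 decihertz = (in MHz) 1.228e-05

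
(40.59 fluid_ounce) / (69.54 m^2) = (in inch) 0.0006796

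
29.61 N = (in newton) 29.61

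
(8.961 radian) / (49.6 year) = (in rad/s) 5.729e-09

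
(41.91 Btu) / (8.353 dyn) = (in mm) 5.294e+11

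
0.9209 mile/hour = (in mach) 0.001209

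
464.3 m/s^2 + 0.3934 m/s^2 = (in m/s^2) 464.7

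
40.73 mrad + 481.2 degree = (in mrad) 8439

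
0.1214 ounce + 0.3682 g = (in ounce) 0.1344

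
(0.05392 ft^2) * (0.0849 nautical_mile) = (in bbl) 4.954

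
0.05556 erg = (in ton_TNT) 1.328e-18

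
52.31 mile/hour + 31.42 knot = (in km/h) 142.4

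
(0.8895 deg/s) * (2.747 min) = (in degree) 146.6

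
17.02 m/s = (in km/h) 61.27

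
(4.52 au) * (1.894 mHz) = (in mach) 3.761e+06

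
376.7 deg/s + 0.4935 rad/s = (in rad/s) 7.068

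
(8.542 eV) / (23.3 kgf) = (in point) 1.698e-17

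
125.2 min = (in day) 0.08694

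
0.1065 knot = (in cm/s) 5.479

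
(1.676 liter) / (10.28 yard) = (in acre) 4.406e-08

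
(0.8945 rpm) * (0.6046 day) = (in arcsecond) 1.009e+09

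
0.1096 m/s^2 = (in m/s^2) 0.1096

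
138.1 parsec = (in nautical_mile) 2.301e+15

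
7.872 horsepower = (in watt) 5870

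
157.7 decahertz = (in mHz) 1.577e+06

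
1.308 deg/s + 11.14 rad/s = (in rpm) 106.6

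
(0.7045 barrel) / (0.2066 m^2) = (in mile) 0.0003369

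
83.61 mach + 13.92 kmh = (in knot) 5.535e+04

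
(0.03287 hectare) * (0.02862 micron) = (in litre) 0.009407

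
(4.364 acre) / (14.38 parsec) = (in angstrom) 0.000398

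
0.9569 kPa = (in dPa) 9569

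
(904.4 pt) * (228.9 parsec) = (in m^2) 2.254e+18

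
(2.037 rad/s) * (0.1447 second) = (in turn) 0.04691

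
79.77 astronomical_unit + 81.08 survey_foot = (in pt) 3.383e+16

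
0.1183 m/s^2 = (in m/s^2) 0.1183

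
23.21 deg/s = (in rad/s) 0.4051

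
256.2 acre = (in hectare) 103.7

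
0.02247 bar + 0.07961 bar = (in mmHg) 76.57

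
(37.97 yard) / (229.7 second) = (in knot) 0.2938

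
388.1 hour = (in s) 1.397e+06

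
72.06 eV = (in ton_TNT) 2.759e-27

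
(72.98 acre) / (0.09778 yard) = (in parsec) 1.07e-10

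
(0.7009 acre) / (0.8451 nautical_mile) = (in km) 0.001812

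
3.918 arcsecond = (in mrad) 0.019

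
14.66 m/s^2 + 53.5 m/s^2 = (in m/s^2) 68.16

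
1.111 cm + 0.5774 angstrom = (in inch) 0.4374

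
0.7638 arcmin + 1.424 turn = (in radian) 8.947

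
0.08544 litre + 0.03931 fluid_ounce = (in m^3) 8.66e-05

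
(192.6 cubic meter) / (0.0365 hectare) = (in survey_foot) 1.731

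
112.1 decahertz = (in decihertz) 1.121e+04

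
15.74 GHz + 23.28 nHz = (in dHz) 1.574e+11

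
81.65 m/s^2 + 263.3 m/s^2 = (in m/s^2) 345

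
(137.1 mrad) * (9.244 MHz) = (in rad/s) 1.267e+06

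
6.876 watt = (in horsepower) 0.009221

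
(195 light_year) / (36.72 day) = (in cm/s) 5.815e+13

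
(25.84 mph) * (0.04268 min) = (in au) 1.977e-10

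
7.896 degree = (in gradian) 8.773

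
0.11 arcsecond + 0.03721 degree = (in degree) 0.03724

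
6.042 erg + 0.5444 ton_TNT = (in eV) 1.422e+28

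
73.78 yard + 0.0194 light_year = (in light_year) 0.0194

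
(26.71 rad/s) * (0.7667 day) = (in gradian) 1.126e+08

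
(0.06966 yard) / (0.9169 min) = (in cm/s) 0.1158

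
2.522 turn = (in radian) 15.85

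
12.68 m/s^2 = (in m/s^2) 12.68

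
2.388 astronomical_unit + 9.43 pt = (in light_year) 3.776e-05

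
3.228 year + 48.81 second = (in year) 3.228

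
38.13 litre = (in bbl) 0.2398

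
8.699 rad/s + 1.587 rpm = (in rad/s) 8.865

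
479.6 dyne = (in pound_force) 0.001078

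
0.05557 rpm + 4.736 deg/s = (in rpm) 0.8449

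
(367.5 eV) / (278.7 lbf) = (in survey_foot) 1.558e-19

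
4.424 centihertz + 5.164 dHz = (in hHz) 0.005606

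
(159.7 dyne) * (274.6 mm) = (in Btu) 4.157e-07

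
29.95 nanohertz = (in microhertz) 0.02995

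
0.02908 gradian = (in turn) 7.27e-05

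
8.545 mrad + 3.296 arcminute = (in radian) 0.009504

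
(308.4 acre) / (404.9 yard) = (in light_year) 3.563e-13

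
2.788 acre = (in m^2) 1.128e+04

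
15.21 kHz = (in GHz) 1.521e-05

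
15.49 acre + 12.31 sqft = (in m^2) 6.269e+04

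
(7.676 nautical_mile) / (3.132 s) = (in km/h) 1.634e+04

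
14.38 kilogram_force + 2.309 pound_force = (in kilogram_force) 15.43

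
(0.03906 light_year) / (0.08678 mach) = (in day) 1.447e+08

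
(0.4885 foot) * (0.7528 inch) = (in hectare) 2.847e-07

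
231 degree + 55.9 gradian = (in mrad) 4910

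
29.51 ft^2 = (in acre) 0.0006775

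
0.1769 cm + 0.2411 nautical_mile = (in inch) 1.758e+04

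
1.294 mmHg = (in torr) 1.294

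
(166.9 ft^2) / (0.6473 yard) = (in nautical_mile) 0.01415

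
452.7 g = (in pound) 0.998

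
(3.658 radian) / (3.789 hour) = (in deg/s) 0.01537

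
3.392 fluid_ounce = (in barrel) 0.000631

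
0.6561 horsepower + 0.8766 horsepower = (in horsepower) 1.533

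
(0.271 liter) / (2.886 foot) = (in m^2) 0.0003081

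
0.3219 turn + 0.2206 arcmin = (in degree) 115.9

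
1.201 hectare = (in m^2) 1.201e+04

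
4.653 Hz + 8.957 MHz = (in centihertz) 8.957e+08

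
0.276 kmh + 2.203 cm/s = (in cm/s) 9.87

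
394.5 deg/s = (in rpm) 65.75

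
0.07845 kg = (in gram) 78.45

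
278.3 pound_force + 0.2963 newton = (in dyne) 1.238e+08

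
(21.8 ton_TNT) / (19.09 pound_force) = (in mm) 1.074e+12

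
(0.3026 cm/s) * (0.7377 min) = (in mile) 8.322e-05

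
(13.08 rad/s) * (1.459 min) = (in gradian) 7.289e+04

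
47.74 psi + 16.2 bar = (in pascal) 1.949e+06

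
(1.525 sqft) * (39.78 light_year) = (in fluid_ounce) 1.803e+21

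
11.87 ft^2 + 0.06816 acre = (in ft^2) 2981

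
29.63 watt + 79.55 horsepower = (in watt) 5.935e+04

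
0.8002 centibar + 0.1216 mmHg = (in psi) 0.1184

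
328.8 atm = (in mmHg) 2.499e+05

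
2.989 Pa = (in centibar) 0.002989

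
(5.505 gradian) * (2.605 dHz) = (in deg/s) 1.291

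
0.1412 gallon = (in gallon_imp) 0.1176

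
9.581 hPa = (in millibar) 9.581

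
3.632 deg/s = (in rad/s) 0.06339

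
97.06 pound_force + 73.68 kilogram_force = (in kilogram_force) 117.7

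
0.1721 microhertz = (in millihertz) 0.0001721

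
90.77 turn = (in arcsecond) 1.176e+08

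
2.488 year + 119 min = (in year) 2.488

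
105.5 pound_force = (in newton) 469.3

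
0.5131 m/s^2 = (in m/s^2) 0.5131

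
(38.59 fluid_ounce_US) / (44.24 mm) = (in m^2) 0.0258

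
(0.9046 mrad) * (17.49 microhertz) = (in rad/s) 1.582e-08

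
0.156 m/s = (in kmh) 0.5616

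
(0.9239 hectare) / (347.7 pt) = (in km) 75.32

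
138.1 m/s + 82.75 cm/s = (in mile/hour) 310.8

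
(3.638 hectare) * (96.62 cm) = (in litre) 3.515e+07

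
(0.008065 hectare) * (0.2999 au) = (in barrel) 2.276e+13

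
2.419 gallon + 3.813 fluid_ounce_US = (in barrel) 0.0583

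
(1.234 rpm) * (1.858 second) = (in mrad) 240.1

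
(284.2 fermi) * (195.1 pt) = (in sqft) 2.105e-13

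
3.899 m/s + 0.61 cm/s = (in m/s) 3.905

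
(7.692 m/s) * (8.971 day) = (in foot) 1.956e+07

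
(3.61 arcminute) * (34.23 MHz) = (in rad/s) 3.595e+04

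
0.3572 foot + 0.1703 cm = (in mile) 6.871e-05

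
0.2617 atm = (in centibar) 26.52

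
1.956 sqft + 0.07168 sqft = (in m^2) 0.1884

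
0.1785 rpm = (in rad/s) 0.01869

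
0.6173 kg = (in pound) 1.361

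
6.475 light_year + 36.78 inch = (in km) 6.126e+13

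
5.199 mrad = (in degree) 0.2979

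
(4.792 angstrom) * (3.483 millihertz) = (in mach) 4.902e-15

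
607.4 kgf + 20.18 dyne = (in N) 5957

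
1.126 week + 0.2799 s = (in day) 7.882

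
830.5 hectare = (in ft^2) 8.939e+07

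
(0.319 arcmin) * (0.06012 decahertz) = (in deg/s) 0.003196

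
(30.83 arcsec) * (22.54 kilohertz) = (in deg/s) 193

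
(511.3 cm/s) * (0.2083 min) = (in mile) 0.03971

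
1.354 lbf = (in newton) 6.023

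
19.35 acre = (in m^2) 7.831e+04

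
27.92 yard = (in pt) 7.237e+04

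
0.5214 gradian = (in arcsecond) 1689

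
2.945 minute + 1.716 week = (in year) 0.03292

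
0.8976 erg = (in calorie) 2.145e-08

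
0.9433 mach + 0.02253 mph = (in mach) 0.9433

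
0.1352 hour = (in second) 486.7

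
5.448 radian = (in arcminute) 1.873e+04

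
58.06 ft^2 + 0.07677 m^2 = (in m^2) 5.471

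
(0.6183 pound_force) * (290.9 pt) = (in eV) 1.762e+18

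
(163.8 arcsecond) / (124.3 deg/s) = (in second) 0.000366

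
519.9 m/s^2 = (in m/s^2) 519.9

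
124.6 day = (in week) 17.8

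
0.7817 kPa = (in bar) 0.007817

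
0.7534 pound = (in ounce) 12.05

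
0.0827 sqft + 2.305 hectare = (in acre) 5.696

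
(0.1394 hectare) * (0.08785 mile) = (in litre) 1.971e+08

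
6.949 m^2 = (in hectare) 0.0006949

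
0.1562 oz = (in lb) 0.009763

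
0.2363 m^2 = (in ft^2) 2.544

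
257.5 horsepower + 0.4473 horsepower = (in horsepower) 257.9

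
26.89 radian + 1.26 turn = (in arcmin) 1.197e+05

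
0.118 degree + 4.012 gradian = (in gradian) 4.143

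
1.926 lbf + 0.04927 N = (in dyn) 8.617e+05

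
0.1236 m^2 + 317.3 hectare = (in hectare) 317.3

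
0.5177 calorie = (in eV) 1.352e+19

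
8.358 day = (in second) 7.221e+05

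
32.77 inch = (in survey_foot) 2.731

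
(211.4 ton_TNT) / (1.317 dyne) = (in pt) 1.904e+20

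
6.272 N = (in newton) 6.272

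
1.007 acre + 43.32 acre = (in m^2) 1.794e+05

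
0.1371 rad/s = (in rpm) 1.309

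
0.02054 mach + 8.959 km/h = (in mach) 0.02785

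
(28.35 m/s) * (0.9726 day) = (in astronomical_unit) 1.592e-05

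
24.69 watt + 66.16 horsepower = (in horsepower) 66.19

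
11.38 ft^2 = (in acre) 0.0002612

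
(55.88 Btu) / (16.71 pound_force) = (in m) 793.2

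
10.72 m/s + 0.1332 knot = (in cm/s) 1079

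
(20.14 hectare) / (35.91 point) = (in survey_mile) 9879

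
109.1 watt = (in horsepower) 0.1463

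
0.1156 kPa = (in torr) 0.8671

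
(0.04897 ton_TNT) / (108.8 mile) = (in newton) 1170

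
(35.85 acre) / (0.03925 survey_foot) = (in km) 1.213e+04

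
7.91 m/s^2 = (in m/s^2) 7.91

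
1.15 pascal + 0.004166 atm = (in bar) 0.004233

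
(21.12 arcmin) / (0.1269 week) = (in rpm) 7.644e-07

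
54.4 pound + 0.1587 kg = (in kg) 24.83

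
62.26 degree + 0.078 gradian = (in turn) 0.1731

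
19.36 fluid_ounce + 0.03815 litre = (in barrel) 0.003841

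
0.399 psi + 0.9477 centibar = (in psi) 0.5365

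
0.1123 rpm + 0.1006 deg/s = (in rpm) 0.1291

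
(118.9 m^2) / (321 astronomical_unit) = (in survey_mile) 1.539e-15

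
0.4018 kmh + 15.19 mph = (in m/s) 6.902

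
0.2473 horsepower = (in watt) 184.4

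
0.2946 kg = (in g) 294.6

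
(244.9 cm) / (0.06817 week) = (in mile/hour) 0.0001329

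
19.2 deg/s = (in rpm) 3.2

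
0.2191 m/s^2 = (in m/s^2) 0.2191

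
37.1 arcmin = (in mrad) 10.79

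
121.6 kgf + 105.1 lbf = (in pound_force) 373.2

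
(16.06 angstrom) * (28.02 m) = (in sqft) 4.844e-07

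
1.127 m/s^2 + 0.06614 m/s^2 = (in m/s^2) 1.193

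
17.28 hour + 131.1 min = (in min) 1168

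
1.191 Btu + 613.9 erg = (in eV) 7.843e+21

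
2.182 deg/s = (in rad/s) 0.03808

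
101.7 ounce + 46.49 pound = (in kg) 23.97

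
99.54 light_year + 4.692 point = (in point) 2.669e+21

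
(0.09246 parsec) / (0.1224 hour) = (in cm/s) 6.475e+14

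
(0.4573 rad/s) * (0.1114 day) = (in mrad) 4.401e+06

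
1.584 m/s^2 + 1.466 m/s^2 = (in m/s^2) 3.05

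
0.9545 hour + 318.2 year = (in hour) 2.787e+06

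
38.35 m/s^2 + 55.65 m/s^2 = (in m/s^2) 94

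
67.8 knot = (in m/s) 34.88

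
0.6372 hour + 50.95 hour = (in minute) 3095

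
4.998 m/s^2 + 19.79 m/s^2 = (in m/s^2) 24.79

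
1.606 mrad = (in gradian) 0.1022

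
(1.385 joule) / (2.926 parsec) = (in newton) 1.534e-17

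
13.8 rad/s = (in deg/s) 790.7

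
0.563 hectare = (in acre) 1.391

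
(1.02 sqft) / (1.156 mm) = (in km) 0.08197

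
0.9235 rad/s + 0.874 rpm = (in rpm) 9.693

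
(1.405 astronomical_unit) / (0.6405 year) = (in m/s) 1.041e+04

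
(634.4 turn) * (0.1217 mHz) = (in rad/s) 0.4851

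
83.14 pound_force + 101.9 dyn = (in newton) 369.8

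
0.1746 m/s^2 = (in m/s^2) 0.1746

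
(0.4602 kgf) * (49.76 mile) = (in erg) 3.614e+12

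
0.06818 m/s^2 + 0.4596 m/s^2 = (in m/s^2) 0.5278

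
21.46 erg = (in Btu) 2.034e-09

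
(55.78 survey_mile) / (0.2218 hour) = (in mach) 0.3302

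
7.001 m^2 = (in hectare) 0.0007001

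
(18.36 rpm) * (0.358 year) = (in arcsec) 4.477e+12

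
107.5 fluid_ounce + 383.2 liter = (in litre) 386.4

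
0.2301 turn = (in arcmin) 4970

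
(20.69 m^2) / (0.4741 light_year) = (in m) 4.613e-15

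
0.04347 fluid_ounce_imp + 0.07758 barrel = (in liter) 12.34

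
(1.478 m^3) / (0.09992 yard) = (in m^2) 16.18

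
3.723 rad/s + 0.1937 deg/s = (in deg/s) 213.5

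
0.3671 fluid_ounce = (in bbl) 6.828e-05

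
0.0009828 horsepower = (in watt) 0.7329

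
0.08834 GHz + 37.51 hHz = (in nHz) 8.834e+16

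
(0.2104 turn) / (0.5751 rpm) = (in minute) 0.3658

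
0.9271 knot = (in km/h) 1.717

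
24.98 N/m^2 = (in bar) 0.0002498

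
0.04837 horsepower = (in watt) 36.07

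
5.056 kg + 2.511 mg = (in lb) 11.15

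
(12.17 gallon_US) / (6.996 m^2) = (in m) 0.006585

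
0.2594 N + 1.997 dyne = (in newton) 0.2594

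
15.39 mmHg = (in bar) 0.02052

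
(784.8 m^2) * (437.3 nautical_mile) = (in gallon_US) 1.679e+11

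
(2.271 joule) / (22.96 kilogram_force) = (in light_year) 1.066e-18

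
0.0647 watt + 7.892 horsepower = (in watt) 5885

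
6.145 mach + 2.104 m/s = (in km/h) 7540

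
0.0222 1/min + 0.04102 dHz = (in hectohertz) 4.472e-05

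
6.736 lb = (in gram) 3055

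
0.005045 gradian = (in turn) 1.261e-05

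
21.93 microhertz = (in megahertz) 2.193e-11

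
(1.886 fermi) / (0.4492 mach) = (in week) 2.039e-23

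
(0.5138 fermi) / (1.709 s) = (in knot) 5.844e-16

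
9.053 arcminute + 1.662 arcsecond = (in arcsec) 544.8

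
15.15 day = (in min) 2.182e+04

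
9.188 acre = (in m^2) 3.718e+04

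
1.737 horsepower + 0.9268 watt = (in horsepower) 1.738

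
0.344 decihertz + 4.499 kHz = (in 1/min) 2.699e+05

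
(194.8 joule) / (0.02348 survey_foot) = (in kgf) 2776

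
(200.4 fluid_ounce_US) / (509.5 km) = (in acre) 2.874e-12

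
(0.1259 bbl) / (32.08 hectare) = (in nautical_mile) 3.369e-11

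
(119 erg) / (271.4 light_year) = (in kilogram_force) 4.726e-25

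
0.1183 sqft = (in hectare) 1.099e-06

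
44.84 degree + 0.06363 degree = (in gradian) 49.89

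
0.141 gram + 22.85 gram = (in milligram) 2.299e+04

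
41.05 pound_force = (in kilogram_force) 18.62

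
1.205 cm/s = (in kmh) 0.04338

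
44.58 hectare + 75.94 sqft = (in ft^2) 4.799e+06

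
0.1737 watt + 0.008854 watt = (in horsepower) 0.0002448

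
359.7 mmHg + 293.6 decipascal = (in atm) 0.4736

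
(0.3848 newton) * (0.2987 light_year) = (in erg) 1.087e+22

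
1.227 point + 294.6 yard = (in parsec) 8.73e-15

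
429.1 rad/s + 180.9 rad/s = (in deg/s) 3.495e+04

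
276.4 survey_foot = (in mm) 8.425e+04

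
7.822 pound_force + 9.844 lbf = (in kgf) 8.013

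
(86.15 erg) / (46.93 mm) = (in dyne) 18.36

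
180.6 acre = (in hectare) 73.09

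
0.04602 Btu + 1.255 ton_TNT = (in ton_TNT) 1.255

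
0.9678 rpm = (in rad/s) 0.1013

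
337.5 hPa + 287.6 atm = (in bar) 291.7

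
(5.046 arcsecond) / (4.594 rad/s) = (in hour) 1.479e-09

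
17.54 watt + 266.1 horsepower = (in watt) 1.984e+05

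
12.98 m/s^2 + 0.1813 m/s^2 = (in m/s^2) 13.16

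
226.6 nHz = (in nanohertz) 226.6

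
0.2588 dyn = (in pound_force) 5.818e-07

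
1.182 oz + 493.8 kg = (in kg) 493.8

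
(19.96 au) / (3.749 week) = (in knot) 2.56e+06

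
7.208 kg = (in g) 7208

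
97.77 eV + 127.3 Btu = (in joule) 1.343e+05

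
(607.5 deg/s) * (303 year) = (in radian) 1.013e+11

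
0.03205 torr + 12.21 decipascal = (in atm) 5.422e-05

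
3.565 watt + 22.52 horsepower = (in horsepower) 22.52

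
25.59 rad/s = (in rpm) 244.4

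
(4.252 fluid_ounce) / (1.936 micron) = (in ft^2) 699.1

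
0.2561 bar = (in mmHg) 192.1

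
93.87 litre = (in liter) 93.87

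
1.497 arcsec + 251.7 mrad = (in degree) 14.42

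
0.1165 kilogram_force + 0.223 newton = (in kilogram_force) 0.1392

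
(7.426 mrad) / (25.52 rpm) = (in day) 3.216e-08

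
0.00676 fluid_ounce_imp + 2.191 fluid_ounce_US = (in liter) 0.06499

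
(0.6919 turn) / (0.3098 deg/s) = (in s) 804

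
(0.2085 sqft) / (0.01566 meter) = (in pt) 3506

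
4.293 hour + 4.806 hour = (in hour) 9.099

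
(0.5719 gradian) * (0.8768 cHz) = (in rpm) 0.0007522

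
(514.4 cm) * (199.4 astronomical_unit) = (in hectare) 1.534e+10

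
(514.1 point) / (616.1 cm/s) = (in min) 0.0004906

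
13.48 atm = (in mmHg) 1.024e+04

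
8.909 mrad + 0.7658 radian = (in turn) 0.1233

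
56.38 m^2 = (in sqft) 606.9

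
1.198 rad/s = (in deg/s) 68.64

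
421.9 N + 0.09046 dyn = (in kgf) 43.02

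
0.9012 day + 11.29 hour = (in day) 1.372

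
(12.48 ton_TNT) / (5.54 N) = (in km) 9.425e+06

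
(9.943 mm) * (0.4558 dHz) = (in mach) 1.331e-06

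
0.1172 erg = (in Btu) 1.111e-11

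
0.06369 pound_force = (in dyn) 2.833e+04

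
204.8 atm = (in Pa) 2.075e+07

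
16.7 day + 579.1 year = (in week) 3.02e+04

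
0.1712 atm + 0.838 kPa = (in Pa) 1.818e+04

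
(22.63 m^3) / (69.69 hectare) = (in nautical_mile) 1.753e-08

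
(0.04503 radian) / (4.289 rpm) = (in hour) 2.785e-05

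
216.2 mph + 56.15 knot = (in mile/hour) 280.8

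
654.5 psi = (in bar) 45.13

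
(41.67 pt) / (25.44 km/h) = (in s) 0.00208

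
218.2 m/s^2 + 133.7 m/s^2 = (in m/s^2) 351.9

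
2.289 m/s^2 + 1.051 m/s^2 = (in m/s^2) 3.34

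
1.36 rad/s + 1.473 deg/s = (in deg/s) 79.4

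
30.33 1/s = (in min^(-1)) 1820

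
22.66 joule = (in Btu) 0.02148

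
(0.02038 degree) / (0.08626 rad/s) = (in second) 0.004124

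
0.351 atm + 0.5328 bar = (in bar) 0.8885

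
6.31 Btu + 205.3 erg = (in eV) 4.155e+22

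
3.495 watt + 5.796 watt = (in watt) 9.291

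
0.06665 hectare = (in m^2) 666.5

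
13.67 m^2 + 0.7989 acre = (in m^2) 3247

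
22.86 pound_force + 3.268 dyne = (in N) 101.7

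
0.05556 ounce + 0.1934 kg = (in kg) 0.195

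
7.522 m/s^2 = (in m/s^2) 7.522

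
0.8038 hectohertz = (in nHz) 8.038e+10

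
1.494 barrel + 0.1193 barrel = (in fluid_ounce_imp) 9027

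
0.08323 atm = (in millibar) 84.33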